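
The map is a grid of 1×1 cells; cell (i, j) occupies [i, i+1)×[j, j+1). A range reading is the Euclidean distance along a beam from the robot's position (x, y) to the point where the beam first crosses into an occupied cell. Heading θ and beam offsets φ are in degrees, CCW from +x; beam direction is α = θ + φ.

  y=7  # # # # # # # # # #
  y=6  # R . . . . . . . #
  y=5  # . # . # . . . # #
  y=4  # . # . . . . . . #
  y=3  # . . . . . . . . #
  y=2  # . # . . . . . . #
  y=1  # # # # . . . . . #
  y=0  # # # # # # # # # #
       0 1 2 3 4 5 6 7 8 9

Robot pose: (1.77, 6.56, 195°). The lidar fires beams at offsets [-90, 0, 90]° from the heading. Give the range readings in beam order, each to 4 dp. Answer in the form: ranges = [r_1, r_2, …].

beam 1: φ=-90°, α=105°
  cosα=-0.2588 sinα=0.9659 | (1,6) | tMaxX 2.9751 tMaxY 0.4555 | tΔX 3.8637 tΔY 1.0353
    t=0.4555 [y] (1,7) — stop
  → r_1 = 0.4555
beam 2: φ=0°, α=195°
  cosα=-0.9659 sinα=-0.2588 | (1,6) | tMaxX 0.7972 tMaxY 2.1637 | tΔX 1.0353 tΔY 3.8637
    t=0.7972 [x] (0,6) — stop
  → r_2 = 0.7972
beam 3: φ=90°, α=285°
  cosα=0.2588 sinα=-0.9659 | (1,6) | tMaxX 0.8887 tMaxY 0.5798 | tΔX 3.8637 tΔY 1.0353
    t=0.5798 [y] (1,5)
    t=0.8887 [x] (2,5) — stop
  → r_3 = 0.8887

ranges = [0.4555, 0.7972, 0.8887]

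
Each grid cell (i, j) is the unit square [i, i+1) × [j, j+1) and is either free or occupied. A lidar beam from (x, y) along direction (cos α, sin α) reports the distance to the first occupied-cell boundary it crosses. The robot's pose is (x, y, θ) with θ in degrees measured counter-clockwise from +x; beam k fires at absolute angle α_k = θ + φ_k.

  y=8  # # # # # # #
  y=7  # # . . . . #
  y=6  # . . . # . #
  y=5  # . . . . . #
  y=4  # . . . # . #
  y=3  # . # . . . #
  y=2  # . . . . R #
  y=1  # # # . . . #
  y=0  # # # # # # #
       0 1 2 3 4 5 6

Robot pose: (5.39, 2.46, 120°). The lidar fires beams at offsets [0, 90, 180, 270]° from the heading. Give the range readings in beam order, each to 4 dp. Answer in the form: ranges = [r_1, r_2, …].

beam 1: φ=0°, α=120°
  cosα=-0.5000 sinα=0.8660 | (5,2) | tMaxX 0.7800 tMaxY 0.6235 | tΔX 2.0000 tΔY 1.1547
    t=0.6235 [y] (5,3)
    t=0.7800 [x] (4,3)
    t=1.7782 [y] (4,4) — stop
  → r_1 = 1.7782
beam 2: φ=90°, α=210°
  cosα=-0.8660 sinα=-0.5000 | (5,2) | tMaxX 0.4503 tMaxY 0.9200 | tΔX 1.1547 tΔY 2.0000
    t=0.4503 [x] (4,2)
    t=0.9200 [y] (4,1)
    t=1.6050 [x] (3,1)
    t=2.7597 [x] (2,1) — stop
  → r_2 = 2.7597
beam 3: φ=180°, α=300°
  cosα=0.5000 sinα=-0.8660 | (5,2) | tMaxX 1.2200 tMaxY 0.5312 | tΔX 2.0000 tΔY 1.1547
    t=0.5312 [y] (5,1)
    t=1.2200 [x] (6,1) — stop
  → r_3 = 1.2200
beam 4: φ=270°, α=30°
  cosα=0.8660 sinα=0.5000 | (5,2) | tMaxX 0.7044 tMaxY 1.0800 | tΔX 1.1547 tΔY 2.0000
    t=0.7044 [x] (6,2) — stop
  → r_4 = 0.7044

ranges = [1.7782, 2.7597, 1.2200, 0.7044]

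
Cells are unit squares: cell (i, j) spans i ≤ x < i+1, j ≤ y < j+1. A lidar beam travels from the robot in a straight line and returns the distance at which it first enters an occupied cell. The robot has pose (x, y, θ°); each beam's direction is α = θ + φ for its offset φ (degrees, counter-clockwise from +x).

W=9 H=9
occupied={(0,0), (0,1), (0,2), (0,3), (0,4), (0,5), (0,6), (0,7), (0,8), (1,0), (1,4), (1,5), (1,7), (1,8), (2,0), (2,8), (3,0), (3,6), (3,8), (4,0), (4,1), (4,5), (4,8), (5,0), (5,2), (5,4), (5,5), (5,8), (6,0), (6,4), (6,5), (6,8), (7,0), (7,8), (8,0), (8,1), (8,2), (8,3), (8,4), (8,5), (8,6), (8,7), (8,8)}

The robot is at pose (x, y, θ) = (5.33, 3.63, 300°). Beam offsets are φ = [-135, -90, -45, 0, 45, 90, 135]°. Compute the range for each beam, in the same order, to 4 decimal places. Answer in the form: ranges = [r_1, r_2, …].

beam 1: φ=-135°, α=165°
  cosα=-0.9659 sinα=0.2588 | (5,3) | tMaxX 0.3416 tMaxY 1.4296 | tΔX 1.0353 tΔY 3.8637
    t=0.3416 [x] (4,3)
    t=1.3769 [x] (3,3)
    t=1.4296 [y] (3,4)
    t=2.4122 [x] (2,4)
    t=3.4475 [x] (1,4) — stop
  → r_1 = 3.4475
beam 2: φ=-90°, α=210°
  cosα=-0.8660 sinα=-0.5000 | (5,3) | tMaxX 0.3811 tMaxY 1.2600 | tΔX 1.1547 tΔY 2.0000
    t=0.3811 [x] (4,3)
    t=1.2600 [y] (4,2)
    t=1.5358 [x] (3,2)
    t=2.6905 [x] (2,2)
    t=3.2600 [y] (2,1)
    t=3.8452 [x] (1,1)
    t=4.9999 [x] (0,1) — stop
  → r_2 = 4.9999
beam 3: φ=-45°, α=255°
  cosα=-0.2588 sinα=-0.9659 | (5,3) | tMaxX 1.2750 tMaxY 0.6522 | tΔX 3.8637 tΔY 1.0353
    t=0.6522 [y] (5,2) — stop
  → r_3 = 0.6522
beam 4: φ=0°, α=300°
  cosα=0.5000 sinα=-0.8660 | (5,3) | tMaxX 1.3400 tMaxY 0.7275 | tΔX 2.0000 tΔY 1.1547
    t=0.7275 [y] (5,2) — stop
  → r_4 = 0.7275
beam 5: φ=45°, α=345°
  cosα=0.9659 sinα=-0.2588 | (5,3) | tMaxX 0.6936 tMaxY 2.4341 | tΔX 1.0353 tΔY 3.8637
    t=0.6936 [x] (6,3)
    t=1.7289 [x] (7,3)
    t=2.4341 [y] (7,2)
    t=2.7642 [x] (8,2) — stop
  → r_5 = 2.7642
beam 6: φ=90°, α=30°
  cosα=0.8660 sinα=0.5000 | (5,3) | tMaxX 0.7736 tMaxY 0.7400 | tΔX 1.1547 tΔY 2.0000
    t=0.7400 [y] (5,4) — stop
  → r_6 = 0.7400
beam 7: φ=135°, α=75°
  cosα=0.2588 sinα=0.9659 | (5,3) | tMaxX 2.5887 tMaxY 0.3831 | tΔX 3.8637 tΔY 1.0353
    t=0.3831 [y] (5,4) — stop
  → r_7 = 0.3831

ranges = [3.4475, 4.9999, 0.6522, 0.7275, 2.7642, 0.7400, 0.3831]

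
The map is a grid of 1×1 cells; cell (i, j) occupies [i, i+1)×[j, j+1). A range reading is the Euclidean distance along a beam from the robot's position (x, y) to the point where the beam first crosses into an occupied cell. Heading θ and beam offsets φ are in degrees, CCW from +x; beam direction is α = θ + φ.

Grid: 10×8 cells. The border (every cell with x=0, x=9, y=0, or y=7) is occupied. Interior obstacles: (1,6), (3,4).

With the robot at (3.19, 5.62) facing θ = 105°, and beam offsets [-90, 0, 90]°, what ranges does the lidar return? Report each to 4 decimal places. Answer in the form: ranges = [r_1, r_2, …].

ranges = [5.3319, 1.4287, 2.2673]

beam 1: φ=-90°, α=15°
  direction (0.9659, 0.2588); cell (3,5); t to first gridline: x 0.8386, y 1.4682 (then +1.0353 / +3.8637)
    (4,5) via x @ 0.8386
    (4,6) via y @ 1.4682
    (5,6) via x @ 1.8738
    (6,6) via x @ 2.9091
    (7,6) via x @ 3.9444
    (8,6) via x @ 4.9797
    (8,7) via y @ 5.3319  # hit
  → r_1 = 5.3319
beam 2: φ=0°, α=105°
  direction (-0.2588, 0.9659); cell (3,5); t to first gridline: x 0.7341, y 0.3934 (then +3.8637 / +1.0353)
    (3,6) via y @ 0.3934
    (2,6) via x @ 0.7341
    (2,7) via y @ 1.4287  # hit
  → r_2 = 1.4287
beam 3: φ=90°, α=195°
  direction (-0.9659, -0.2588); cell (3,5); t to first gridline: x 0.1967, y 2.3955 (then +1.0353 / +3.8637)
    (2,5) via x @ 0.1967
    (1,5) via x @ 1.2320
    (0,5) via x @ 2.2673  # hit
  → r_3 = 2.2673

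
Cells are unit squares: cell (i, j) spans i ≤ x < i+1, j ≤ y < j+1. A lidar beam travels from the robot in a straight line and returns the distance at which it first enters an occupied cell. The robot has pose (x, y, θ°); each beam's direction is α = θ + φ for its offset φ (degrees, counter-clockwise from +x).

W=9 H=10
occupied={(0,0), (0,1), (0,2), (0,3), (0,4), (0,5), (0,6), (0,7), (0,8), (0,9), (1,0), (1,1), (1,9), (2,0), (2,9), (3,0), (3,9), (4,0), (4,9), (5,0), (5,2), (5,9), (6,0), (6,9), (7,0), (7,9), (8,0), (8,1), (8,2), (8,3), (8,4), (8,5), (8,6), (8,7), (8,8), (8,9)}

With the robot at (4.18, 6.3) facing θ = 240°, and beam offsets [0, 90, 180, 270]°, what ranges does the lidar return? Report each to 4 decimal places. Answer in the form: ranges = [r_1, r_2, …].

beam 1: φ=0°, α=240°
  dir = (cos 240°, sin 240°) = (-0.5000, -0.8660); from cell (4,6)
  next x-line at t=0.3600, next y-line at t=0.3464; Δt_x=2.0000, Δt_y=1.1547
    y: enter (4,5) at t=0.3464
    x: enter (3,5) at t=0.3600
    y: enter (3,4) at t=1.5011
    x: enter (2,4) at t=2.3600
    y: enter (2,3) at t=2.6558
    y: enter (2,2) at t=3.8105
    x: enter (1,2) at t=4.3600
    y: enter (1,1) at t=4.9652 ← occupied
  → r_1 = 4.9652
beam 2: φ=90°, α=330°
  dir = (cos 330°, sin 330°) = (0.8660, -0.5000); from cell (4,6)
  next x-line at t=0.9469, next y-line at t=0.6000; Δt_x=1.1547, Δt_y=2.0000
    y: enter (4,5) at t=0.6000
    x: enter (5,5) at t=0.9469
    x: enter (6,5) at t=2.1016
    y: enter (6,4) at t=2.6000
    x: enter (7,4) at t=3.2563
    x: enter (8,4) at t=4.4110 ← occupied
  → r_2 = 4.4110
beam 3: φ=180°, α=60°
  dir = (cos 60°, sin 60°) = (0.5000, 0.8660); from cell (4,6)
  next x-line at t=1.6400, next y-line at t=0.8083; Δt_x=2.0000, Δt_y=1.1547
    y: enter (4,7) at t=0.8083
    x: enter (5,7) at t=1.6400
    y: enter (5,8) at t=1.9630
    y: enter (5,9) at t=3.1177 ← occupied
  → r_3 = 3.1177
beam 4: φ=270°, α=150°
  dir = (cos 150°, sin 150°) = (-0.8660, 0.5000); from cell (4,6)
  next x-line at t=0.2078, next y-line at t=1.4000; Δt_x=1.1547, Δt_y=2.0000
    x: enter (3,6) at t=0.2078
    x: enter (2,6) at t=1.3625
    y: enter (2,7) at t=1.4000
    x: enter (1,7) at t=2.5172
    y: enter (1,8) at t=3.4000
    x: enter (0,8) at t=3.6719 ← occupied
  → r_4 = 3.6719

ranges = [4.9652, 4.4110, 3.1177, 3.6719]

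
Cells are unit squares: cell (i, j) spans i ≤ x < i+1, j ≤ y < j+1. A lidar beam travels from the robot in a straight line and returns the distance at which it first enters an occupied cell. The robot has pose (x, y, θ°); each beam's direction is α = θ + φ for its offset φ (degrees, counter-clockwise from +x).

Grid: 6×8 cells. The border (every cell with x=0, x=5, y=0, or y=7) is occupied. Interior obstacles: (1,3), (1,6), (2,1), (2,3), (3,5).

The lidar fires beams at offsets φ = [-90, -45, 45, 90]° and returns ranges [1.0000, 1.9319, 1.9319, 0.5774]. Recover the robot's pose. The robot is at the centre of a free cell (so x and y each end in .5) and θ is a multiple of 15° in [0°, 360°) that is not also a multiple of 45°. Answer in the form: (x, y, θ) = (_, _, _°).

Candidates: 19 free-cell centres × 16 headings = 304 poses. Raycast each; keep the one whose scan matches to 4 dp.
  (1.5, 1.5, 150°): beam 1 = 1.7321 ≠ 1.0000 ✗
  (4.5, 4.5, 255°): beam 1 = 3.6235 ≠ 1.0000 ✗
  (3.5, 6.5, 210°): beam 1 = 0.5774 ≠ 1.0000 ✗
  (4.5, 6.5, 165°): beam 1 = 0.5176 ≠ 1.0000 ✗
  …
  (4.5, 4.5, 240°): r_1=1.0000, r_2=1.9319, r_3=1.9319, r_4=0.5774 — all match ✓
Only this pose fits every beam.

(x, y, θ) = (4.5, 4.5, 240°)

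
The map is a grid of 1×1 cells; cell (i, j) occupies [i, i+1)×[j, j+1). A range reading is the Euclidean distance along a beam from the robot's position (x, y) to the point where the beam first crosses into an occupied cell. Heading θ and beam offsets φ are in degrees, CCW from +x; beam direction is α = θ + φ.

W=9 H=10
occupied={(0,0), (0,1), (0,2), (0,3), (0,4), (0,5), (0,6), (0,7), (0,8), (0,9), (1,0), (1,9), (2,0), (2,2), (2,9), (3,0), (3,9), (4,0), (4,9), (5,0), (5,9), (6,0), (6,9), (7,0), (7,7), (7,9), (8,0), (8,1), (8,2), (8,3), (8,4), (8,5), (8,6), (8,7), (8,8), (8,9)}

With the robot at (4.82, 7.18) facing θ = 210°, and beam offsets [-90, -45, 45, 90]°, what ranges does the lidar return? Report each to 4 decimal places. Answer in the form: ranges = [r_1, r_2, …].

beam 1: φ=-90°, α=120°
  dir = (cos 120°, sin 120°) = (-0.5000, 0.8660); from cell (4,7)
  next x-line at t=1.6400, next y-line at t=0.9469; Δt_x=2.0000, Δt_y=1.1547
    y: enter (4,8) at t=0.9469
    x: enter (3,8) at t=1.6400
    y: enter (3,9) at t=2.1016 ← occupied
  → r_1 = 2.1016
beam 2: φ=-45°, α=165°
  dir = (cos 165°, sin 165°) = (-0.9659, 0.2588); from cell (4,7)
  next x-line at t=0.8489, next y-line at t=3.1682; Δt_x=1.0353, Δt_y=3.8637
    x: enter (3,7) at t=0.8489
    x: enter (2,7) at t=1.8842
    x: enter (1,7) at t=2.9195
    y: enter (1,8) at t=3.1682
    x: enter (0,8) at t=3.9548 ← occupied
  → r_2 = 3.9548
beam 3: φ=45°, α=255°
  dir = (cos 255°, sin 255°) = (-0.2588, -0.9659); from cell (4,7)
  next x-line at t=3.1682, next y-line at t=0.1863; Δt_x=3.8637, Δt_y=1.0353
    y: enter (4,6) at t=0.1863
    y: enter (4,5) at t=1.2216
    y: enter (4,4) at t=2.2569
    x: enter (3,4) at t=3.1682
    y: enter (3,3) at t=3.2922
    y: enter (3,2) at t=4.3275
    y: enter (3,1) at t=5.3627
    y: enter (3,0) at t=6.3980 ← occupied
  → r_3 = 6.3980
beam 4: φ=90°, α=300°
  dir = (cos 300°, sin 300°) = (0.5000, -0.8660); from cell (4,7)
  next x-line at t=0.3600, next y-line at t=0.2078; Δt_x=2.0000, Δt_y=1.1547
    y: enter (4,6) at t=0.2078
    x: enter (5,6) at t=0.3600
    y: enter (5,5) at t=1.3625
    x: enter (6,5) at t=2.3600
    y: enter (6,4) at t=2.5172
    y: enter (6,3) at t=3.6719
    x: enter (7,3) at t=4.3600
    y: enter (7,2) at t=4.8266
    y: enter (7,1) at t=5.9813
    x: enter (8,1) at t=6.3600 ← occupied
  → r_4 = 6.3600

ranges = [2.1016, 3.9548, 6.3980, 6.3600]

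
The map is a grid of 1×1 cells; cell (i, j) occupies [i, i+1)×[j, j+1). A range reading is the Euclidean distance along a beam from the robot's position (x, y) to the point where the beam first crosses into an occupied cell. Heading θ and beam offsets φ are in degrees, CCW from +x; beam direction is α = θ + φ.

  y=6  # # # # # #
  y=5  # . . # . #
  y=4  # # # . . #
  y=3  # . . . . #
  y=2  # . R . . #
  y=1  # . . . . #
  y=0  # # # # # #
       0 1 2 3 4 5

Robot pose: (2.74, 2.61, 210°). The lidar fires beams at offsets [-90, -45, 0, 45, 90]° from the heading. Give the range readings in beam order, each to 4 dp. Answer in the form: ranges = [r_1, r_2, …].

beam 1: φ=-90°, α=120°
  cosα=-0.5000 sinα=0.8660 | (2,2) | tMaxX 1.4800 tMaxY 0.4503 | tΔX 2.0000 tΔY 1.1547
    t=0.4503 [y] (2,3)
    t=1.4800 [x] (1,3)
    t=1.6050 [y] (1,4) — stop
  → r_1 = 1.6050
beam 2: φ=-45°, α=165°
  cosα=-0.9659 sinα=0.2588 | (2,2) | tMaxX 0.7661 tMaxY 1.5068 | tΔX 1.0353 tΔY 3.8637
    t=0.7661 [x] (1,2)
    t=1.5068 [y] (1,3)
    t=1.8014 [x] (0,3) — stop
  → r_2 = 1.8014
beam 3: φ=0°, α=210°
  cosα=-0.8660 sinα=-0.5000 | (2,2) | tMaxX 0.8545 tMaxY 1.2200 | tΔX 1.1547 tΔY 2.0000
    t=0.8545 [x] (1,2)
    t=1.2200 [y] (1,1)
    t=2.0092 [x] (0,1) — stop
  → r_3 = 2.0092
beam 4: φ=45°, α=255°
  cosα=-0.2588 sinα=-0.9659 | (2,2) | tMaxX 2.8591 tMaxY 0.6315 | tΔX 3.8637 tΔY 1.0353
    t=0.6315 [y] (2,1)
    t=1.6668 [y] (2,0) — stop
  → r_4 = 1.6668
beam 5: φ=90°, α=300°
  cosα=0.5000 sinα=-0.8660 | (2,2) | tMaxX 0.5200 tMaxY 0.7044 | tΔX 2.0000 tΔY 1.1547
    t=0.5200 [x] (3,2)
    t=0.7044 [y] (3,1)
    t=1.8591 [y] (3,0) — stop
  → r_5 = 1.8591

ranges = [1.6050, 1.8014, 2.0092, 1.6668, 1.8591]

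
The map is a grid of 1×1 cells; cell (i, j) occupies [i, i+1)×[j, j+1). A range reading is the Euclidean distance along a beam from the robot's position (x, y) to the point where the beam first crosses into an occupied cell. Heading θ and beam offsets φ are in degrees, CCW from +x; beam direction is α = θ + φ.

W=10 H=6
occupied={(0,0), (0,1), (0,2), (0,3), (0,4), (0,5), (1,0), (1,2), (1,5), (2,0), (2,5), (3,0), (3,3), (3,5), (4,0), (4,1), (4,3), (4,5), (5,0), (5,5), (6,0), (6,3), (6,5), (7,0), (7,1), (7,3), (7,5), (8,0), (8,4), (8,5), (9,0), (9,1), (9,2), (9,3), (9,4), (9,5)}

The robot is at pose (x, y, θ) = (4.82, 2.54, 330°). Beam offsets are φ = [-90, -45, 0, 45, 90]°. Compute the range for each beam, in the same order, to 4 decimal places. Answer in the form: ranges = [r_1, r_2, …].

ranges = [0.6235, 0.5590, 2.5172, 1.7773, 2.8406]

beam 1: φ=-90°, α=240°
  dir = (cos 240°, sin 240°) = (-0.5000, -0.8660); from cell (4,2)
  next x-line at t=1.6400, next y-line at t=0.6235; Δt_x=2.0000, Δt_y=1.1547
    y: enter (4,1) at t=0.6235 ← occupied
  → r_1 = 0.6235
beam 2: φ=-45°, α=285°
  dir = (cos 285°, sin 285°) = (0.2588, -0.9659); from cell (4,2)
  next x-line at t=0.6955, next y-line at t=0.5590; Δt_x=3.8637, Δt_y=1.0353
    y: enter (4,1) at t=0.5590 ← occupied
  → r_2 = 0.5590
beam 3: φ=0°, α=330°
  dir = (cos 330°, sin 330°) = (0.8660, -0.5000); from cell (4,2)
  next x-line at t=0.2078, next y-line at t=1.0800; Δt_x=1.1547, Δt_y=2.0000
    x: enter (5,2) at t=0.2078
    y: enter (5,1) at t=1.0800
    x: enter (6,1) at t=1.3625
    x: enter (7,1) at t=2.5172 ← occupied
  → r_3 = 2.5172
beam 4: φ=45°, α=15°
  dir = (cos 15°, sin 15°) = (0.9659, 0.2588); from cell (4,2)
  next x-line at t=0.1863, next y-line at t=1.7773; Δt_x=1.0353, Δt_y=3.8637
    x: enter (5,2) at t=0.1863
    x: enter (6,2) at t=1.2216
    y: enter (6,3) at t=1.7773 ← occupied
  → r_4 = 1.7773
beam 5: φ=90°, α=60°
  dir = (cos 60°, sin 60°) = (0.5000, 0.8660); from cell (4,2)
  next x-line at t=0.3600, next y-line at t=0.5312; Δt_x=2.0000, Δt_y=1.1547
    x: enter (5,2) at t=0.3600
    y: enter (5,3) at t=0.5312
    y: enter (5,4) at t=1.6859
    x: enter (6,4) at t=2.3600
    y: enter (6,5) at t=2.8406 ← occupied
  → r_5 = 2.8406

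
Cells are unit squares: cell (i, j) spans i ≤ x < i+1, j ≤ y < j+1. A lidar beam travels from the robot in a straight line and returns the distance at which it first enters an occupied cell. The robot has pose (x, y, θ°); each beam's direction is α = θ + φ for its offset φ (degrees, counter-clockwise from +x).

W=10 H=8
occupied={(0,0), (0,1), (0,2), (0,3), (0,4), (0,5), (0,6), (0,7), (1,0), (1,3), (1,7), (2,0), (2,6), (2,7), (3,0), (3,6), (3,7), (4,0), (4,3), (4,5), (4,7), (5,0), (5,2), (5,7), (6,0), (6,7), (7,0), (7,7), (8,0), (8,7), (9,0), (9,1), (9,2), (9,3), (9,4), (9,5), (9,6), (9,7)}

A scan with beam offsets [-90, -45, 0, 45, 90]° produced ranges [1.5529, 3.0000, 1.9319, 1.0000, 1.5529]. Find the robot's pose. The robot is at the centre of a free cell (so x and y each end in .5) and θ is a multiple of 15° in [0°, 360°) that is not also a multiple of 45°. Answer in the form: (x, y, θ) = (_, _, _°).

(x, y, θ) = (1.5, 5.5, 15°)

Candidates: 42 free-cell centres × 16 headings = 672 poses. Raycast each; keep the one whose scan matches to 4 dp.
  (5.5, 3.5, 150°): beam 1 = 4.0415 ≠ 1.5529 ✗
  (1.5, 4.5, 150°): beam 1 = 1.7321 ≠ 1.5529 ✗
  (3.5, 5.5, 330°): beam 1 = 5.0000 ≠ 1.5529 ✗
  (7.5, 4.5, 120°): beam 1 = 1.7321 ≠ 1.5529 ✗
  (4.5, 4.5, 15°): beam 1 = 0.5176 ≠ 1.5529 ✗
  …
  (1.5, 5.5, 15°): r_1=1.5529, r_2=3.0000, r_3=1.9319, r_4=1.0000, r_5=1.5529 — all match ✓
Unique over the lattice → pose = (1.5, 5.5, 15°).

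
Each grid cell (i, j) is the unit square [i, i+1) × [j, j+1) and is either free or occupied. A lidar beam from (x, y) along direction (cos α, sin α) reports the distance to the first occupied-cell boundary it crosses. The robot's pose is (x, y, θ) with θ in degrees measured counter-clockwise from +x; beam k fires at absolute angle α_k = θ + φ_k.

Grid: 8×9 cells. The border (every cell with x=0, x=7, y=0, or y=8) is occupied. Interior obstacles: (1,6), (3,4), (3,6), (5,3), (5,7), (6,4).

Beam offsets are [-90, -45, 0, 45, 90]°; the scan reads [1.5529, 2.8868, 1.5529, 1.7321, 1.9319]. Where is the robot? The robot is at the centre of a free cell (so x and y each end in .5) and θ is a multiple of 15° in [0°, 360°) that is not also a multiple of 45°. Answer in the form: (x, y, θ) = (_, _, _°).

Candidates: 36 free-cell centres × 16 headings = 576 poses. Raycast each; keep the one whose scan matches to 4 dp.
  (1.5, 7.5, 285°): beam 1 = 0.5176 ≠ 1.5529 ✗
  (3.5, 2.5, 105°): beam 1 = 1.9319 ≠ 1.5529 ✗
  (6.5, 2.5, 255°): beam 1 = 5.6940 ≠ 1.5529 ✗
  (4.5, 6.5, 195°): beam 2 = 0.5774 ≠ 2.8868 ✗
  …
  (5.5, 5.5, 105°): r_1=1.5529, r_2=2.8868, r_3=1.5529, r_4=1.7321, r_5=1.9319 — all match ✓
No second candidate reproduces the full scan.

(x, y, θ) = (5.5, 5.5, 105°)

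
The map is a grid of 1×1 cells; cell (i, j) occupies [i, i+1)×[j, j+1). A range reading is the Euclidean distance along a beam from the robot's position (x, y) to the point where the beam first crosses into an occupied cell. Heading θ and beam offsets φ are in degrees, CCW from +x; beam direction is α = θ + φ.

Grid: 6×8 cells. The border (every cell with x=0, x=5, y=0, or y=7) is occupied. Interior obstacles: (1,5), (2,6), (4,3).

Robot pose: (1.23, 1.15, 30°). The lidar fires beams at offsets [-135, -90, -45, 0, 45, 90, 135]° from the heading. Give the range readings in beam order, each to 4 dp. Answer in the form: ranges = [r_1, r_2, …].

beam 1: φ=-135°, α=255°
  cosα=-0.2588 sinα=-0.9659 | (1,1) | tMaxX 0.8887 tMaxY 0.1553 | tΔX 3.8637 tΔY 1.0353
    t=0.1553 [y] (1,0) — stop
  → r_1 = 0.1553
beam 2: φ=-90°, α=300°
  cosα=0.5000 sinα=-0.8660 | (1,1) | tMaxX 1.5400 tMaxY 0.1732 | tΔX 2.0000 tΔY 1.1547
    t=0.1732 [y] (1,0) — stop
  → r_2 = 0.1732
beam 3: φ=-45°, α=345°
  cosα=0.9659 sinα=-0.2588 | (1,1) | tMaxX 0.7972 tMaxY 0.5796 | tΔX 1.0353 tΔY 3.8637
    t=0.5796 [y] (1,0) — stop
  → r_3 = 0.5796
beam 4: φ=0°, α=30°
  cosα=0.8660 sinα=0.5000 | (1,1) | tMaxX 0.8891 tMaxY 1.7000 | tΔX 1.1547 tΔY 2.0000
    t=0.8891 [x] (2,1)
    t=1.7000 [y] (2,2)
    t=2.0438 [x] (3,2)
    t=3.1985 [x] (4,2)
    t=3.7000 [y] (4,3) — stop
  → r_4 = 3.7000
beam 5: φ=45°, α=75°
  cosα=0.2588 sinα=0.9659 | (1,1) | tMaxX 2.9751 tMaxY 0.8800 | tΔX 3.8637 tΔY 1.0353
    t=0.8800 [y] (1,2)
    t=1.9153 [y] (1,3)
    t=2.9505 [y] (1,4)
    t=2.9751 [x] (2,4)
    t=3.9858 [y] (2,5)
    t=5.0211 [y] (2,6) — stop
  → r_5 = 5.0211
beam 6: φ=90°, α=120°
  cosα=-0.5000 sinα=0.8660 | (1,1) | tMaxX 0.4600 tMaxY 0.9815 | tΔX 2.0000 tΔY 1.1547
    t=0.4600 [x] (0,1) — stop
  → r_6 = 0.4600
beam 7: φ=135°, α=165°
  cosα=-0.9659 sinα=0.2588 | (1,1) | tMaxX 0.2381 tMaxY 3.2841 | tΔX 1.0353 tΔY 3.8637
    t=0.2381 [x] (0,1) — stop
  → r_7 = 0.2381

ranges = [0.1553, 0.1732, 0.5796, 3.7000, 5.0211, 0.4600, 0.2381]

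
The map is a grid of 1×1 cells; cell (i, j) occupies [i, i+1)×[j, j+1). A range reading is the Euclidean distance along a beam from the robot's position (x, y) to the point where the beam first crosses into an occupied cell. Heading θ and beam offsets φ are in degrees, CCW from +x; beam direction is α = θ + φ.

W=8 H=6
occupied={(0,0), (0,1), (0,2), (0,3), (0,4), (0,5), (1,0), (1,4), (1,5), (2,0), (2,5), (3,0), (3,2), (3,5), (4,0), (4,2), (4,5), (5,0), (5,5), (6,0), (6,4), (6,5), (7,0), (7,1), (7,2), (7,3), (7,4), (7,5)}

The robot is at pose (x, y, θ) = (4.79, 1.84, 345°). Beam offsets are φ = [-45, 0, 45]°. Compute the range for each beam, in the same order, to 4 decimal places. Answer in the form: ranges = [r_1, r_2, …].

ranges = [0.9699, 2.2880, 2.5519]

beam 1: φ=-45°, α=300°
  dir = (cos 300°, sin 300°) = (0.5000, -0.8660); from cell (4,1)
  next x-line at t=0.4200, next y-line at t=0.9699; Δt_x=2.0000, Δt_y=1.1547
    x: enter (5,1) at t=0.4200
    y: enter (5,0) at t=0.9699 ← occupied
  → r_1 = 0.9699
beam 2: φ=0°, α=345°
  dir = (cos 345°, sin 345°) = (0.9659, -0.2588); from cell (4,1)
  next x-line at t=0.2174, next y-line at t=3.2455; Δt_x=1.0353, Δt_y=3.8637
    x: enter (5,1) at t=0.2174
    x: enter (6,1) at t=1.2527
    x: enter (7,1) at t=2.2880 ← occupied
  → r_2 = 2.2880
beam 3: φ=45°, α=30°
  dir = (cos 30°, sin 30°) = (0.8660, 0.5000); from cell (4,1)
  next x-line at t=0.2425, next y-line at t=0.3200; Δt_x=1.1547, Δt_y=2.0000
    x: enter (5,1) at t=0.2425
    y: enter (5,2) at t=0.3200
    x: enter (6,2) at t=1.3972
    y: enter (6,3) at t=2.3200
    x: enter (7,3) at t=2.5519 ← occupied
  → r_3 = 2.5519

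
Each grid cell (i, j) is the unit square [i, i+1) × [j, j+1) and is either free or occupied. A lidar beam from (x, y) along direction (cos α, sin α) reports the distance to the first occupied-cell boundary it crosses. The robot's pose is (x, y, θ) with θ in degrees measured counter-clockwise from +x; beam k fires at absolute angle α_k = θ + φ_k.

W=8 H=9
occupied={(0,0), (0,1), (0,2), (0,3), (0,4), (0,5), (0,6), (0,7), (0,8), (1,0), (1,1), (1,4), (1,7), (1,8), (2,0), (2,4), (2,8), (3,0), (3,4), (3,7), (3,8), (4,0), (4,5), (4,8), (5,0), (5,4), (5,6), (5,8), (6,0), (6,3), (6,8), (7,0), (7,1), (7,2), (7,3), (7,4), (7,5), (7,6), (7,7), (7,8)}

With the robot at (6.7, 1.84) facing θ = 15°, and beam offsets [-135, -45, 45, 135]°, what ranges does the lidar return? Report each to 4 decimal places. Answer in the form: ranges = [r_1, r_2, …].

beam 1: φ=-135°, α=240°
  dir = (cos 240°, sin 240°) = (-0.5000, -0.8660); from cell (6,1)
  next x-line at t=1.4000, next y-line at t=0.9699; Δt_x=2.0000, Δt_y=1.1547
    y: enter (6,0) at t=0.9699 ← occupied
  → r_1 = 0.9699
beam 2: φ=-45°, α=330°
  dir = (cos 330°, sin 330°) = (0.8660, -0.5000); from cell (6,1)
  next x-line at t=0.3464, next y-line at t=1.6800; Δt_x=1.1547, Δt_y=2.0000
    x: enter (7,1) at t=0.3464 ← occupied
  → r_2 = 0.3464
beam 3: φ=45°, α=60°
  dir = (cos 60°, sin 60°) = (0.5000, 0.8660); from cell (6,1)
  next x-line at t=0.6000, next y-line at t=0.1848; Δt_x=2.0000, Δt_y=1.1547
    y: enter (6,2) at t=0.1848
    x: enter (7,2) at t=0.6000 ← occupied
  → r_3 = 0.6000
beam 4: φ=135°, α=150°
  dir = (cos 150°, sin 150°) = (-0.8660, 0.5000); from cell (6,1)
  next x-line at t=0.8083, next y-line at t=0.3200; Δt_x=1.1547, Δt_y=2.0000
    y: enter (6,2) at t=0.3200
    x: enter (5,2) at t=0.8083
    x: enter (4,2) at t=1.9630
    y: enter (4,3) at t=2.3200
    x: enter (3,3) at t=3.1177
    x: enter (2,3) at t=4.2724
    y: enter (2,4) at t=4.3200 ← occupied
  → r_4 = 4.3200

ranges = [0.9699, 0.3464, 0.6000, 4.3200]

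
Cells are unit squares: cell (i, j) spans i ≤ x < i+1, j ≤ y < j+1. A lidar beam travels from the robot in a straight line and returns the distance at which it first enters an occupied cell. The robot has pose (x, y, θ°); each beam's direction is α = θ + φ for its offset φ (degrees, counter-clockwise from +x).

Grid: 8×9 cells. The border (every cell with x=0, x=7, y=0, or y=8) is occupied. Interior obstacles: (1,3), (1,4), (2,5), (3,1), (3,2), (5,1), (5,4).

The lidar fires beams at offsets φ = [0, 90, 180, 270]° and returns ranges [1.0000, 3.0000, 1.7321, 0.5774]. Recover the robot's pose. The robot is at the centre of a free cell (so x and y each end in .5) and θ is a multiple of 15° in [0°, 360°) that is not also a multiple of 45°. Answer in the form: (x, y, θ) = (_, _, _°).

(x, y, θ) = (6.5, 6.5, 60°)

Candidates: 35 free-cell centres × 16 headings = 560 poses. Raycast each; keep the one whose scan matches to 4 dp.
  (4.5, 1.5, 105°): beam 1 = 6.7293 ≠ 1.0000 ✗
  (3.5, 6.5, 15°): beam 1 = 3.6235 ≠ 1.0000 ✗
  (3.5, 4.5, 165°): beam 1 = 1.5529 ≠ 1.0000 ✗
  (1.5, 1.5, 345°): beam 1 = 1.5529 ≠ 1.0000 ✗
  …
  (6.5, 6.5, 60°): r_1=1.0000, r_2=3.0000, r_3=1.7321, r_4=0.5774 — all match ✓
No second candidate reproduces the full scan.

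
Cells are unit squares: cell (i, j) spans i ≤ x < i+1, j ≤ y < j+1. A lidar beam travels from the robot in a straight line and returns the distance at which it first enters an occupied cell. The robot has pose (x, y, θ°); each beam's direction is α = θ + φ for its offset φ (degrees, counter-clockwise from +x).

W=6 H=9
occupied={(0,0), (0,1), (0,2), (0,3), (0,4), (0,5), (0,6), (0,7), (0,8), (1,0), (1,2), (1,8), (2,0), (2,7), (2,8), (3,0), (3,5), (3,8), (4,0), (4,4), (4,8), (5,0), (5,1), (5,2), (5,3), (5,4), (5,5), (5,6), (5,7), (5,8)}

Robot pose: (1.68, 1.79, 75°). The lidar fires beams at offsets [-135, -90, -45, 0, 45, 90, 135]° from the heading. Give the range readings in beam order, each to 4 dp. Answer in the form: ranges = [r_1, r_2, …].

beam 1: φ=-135°, α=300°
  dir = (cos 300°, sin 300°) = (0.5000, -0.8660); from cell (1,1)
  next x-line at t=0.6400, next y-line at t=0.9122; Δt_x=2.0000, Δt_y=1.1547
    x: enter (2,1) at t=0.6400
    y: enter (2,0) at t=0.9122 ← occupied
  → r_1 = 0.9122
beam 2: φ=-90°, α=345°
  dir = (cos 345°, sin 345°) = (0.9659, -0.2588); from cell (1,1)
  next x-line at t=0.3313, next y-line at t=3.0523; Δt_x=1.0353, Δt_y=3.8637
    x: enter (2,1) at t=0.3313
    x: enter (3,1) at t=1.3666
    x: enter (4,1) at t=2.4018
    y: enter (4,0) at t=3.0523 ← occupied
  → r_2 = 3.0523
beam 3: φ=-45°, α=30°
  dir = (cos 30°, sin 30°) = (0.8660, 0.5000); from cell (1,1)
  next x-line at t=0.3695, next y-line at t=0.4200; Δt_x=1.1547, Δt_y=2.0000
    x: enter (2,1) at t=0.3695
    y: enter (2,2) at t=0.4200
    x: enter (3,2) at t=1.5242
    y: enter (3,3) at t=2.4200
    x: enter (4,3) at t=2.6789
    x: enter (5,3) at t=3.8336 ← occupied
  → r_3 = 3.8336
beam 4: φ=0°, α=75°
  dir = (cos 75°, sin 75°) = (0.2588, 0.9659); from cell (1,1)
  next x-line at t=1.2364, next y-line at t=0.2174; Δt_x=3.8637, Δt_y=1.0353
    y: enter (1,2) at t=0.2174 ← occupied
  → r_4 = 0.2174
beam 5: φ=45°, α=120°
  dir = (cos 120°, sin 120°) = (-0.5000, 0.8660); from cell (1,1)
  next x-line at t=1.3600, next y-line at t=0.2425; Δt_x=2.0000, Δt_y=1.1547
    y: enter (1,2) at t=0.2425 ← occupied
  → r_5 = 0.2425
beam 6: φ=90°, α=165°
  dir = (cos 165°, sin 165°) = (-0.9659, 0.2588); from cell (1,1)
  next x-line at t=0.7040, next y-line at t=0.8114; Δt_x=1.0353, Δt_y=3.8637
    x: enter (0,1) at t=0.7040 ← occupied
  → r_6 = 0.7040
beam 7: φ=135°, α=210°
  dir = (cos 210°, sin 210°) = (-0.8660, -0.5000); from cell (1,1)
  next x-line at t=0.7852, next y-line at t=1.5800; Δt_x=1.1547, Δt_y=2.0000
    x: enter (0,1) at t=0.7852 ← occupied
  → r_7 = 0.7852

ranges = [0.9122, 3.0523, 3.8336, 0.2174, 0.2425, 0.7040, 0.7852]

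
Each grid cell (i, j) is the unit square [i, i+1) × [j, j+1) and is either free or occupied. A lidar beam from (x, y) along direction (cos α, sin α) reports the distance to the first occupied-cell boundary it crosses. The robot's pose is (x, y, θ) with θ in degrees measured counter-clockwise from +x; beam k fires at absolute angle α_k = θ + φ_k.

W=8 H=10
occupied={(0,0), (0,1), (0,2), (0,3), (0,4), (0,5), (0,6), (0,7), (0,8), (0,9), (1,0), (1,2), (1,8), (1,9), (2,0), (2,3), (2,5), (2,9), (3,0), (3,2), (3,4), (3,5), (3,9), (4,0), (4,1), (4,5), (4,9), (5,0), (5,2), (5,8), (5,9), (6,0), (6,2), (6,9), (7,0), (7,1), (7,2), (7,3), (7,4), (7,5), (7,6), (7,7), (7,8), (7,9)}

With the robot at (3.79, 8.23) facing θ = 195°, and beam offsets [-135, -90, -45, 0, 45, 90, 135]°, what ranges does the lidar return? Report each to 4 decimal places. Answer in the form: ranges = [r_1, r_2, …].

ranges = [0.8891, 0.7972, 1.5400, 2.8884, 2.5750, 2.3087, 3.7066]

beam 1: φ=-135°, α=60°
  direction (0.5000, 0.8660); cell (3,8); t to first gridline: x 0.4200, y 0.8891 (then +2.0000 / +1.1547)
    (4,8) via x @ 0.4200
    (4,9) via y @ 0.8891  # hit
  → r_1 = 0.8891
beam 2: φ=-90°, α=105°
  direction (-0.2588, 0.9659); cell (3,8); t to first gridline: x 3.0523, y 0.7972 (then +3.8637 / +1.0353)
    (3,9) via y @ 0.7972  # hit
  → r_2 = 0.7972
beam 3: φ=-45°, α=150°
  direction (-0.8660, 0.5000); cell (3,8); t to first gridline: x 0.9122, y 1.5400 (then +1.1547 / +2.0000)
    (2,8) via x @ 0.9122
    (2,9) via y @ 1.5400  # hit
  → r_3 = 1.5400
beam 4: φ=0°, α=195°
  direction (-0.9659, -0.2588); cell (3,8); t to first gridline: x 0.8179, y 0.8887 (then +1.0353 / +3.8637)
    (2,8) via x @ 0.8179
    (2,7) via y @ 0.8887
    (1,7) via x @ 1.8531
    (0,7) via x @ 2.8884  # hit
  → r_4 = 2.8884
beam 5: φ=45°, α=240°
  direction (-0.5000, -0.8660); cell (3,8); t to first gridline: x 1.5800, y 0.2656 (then +2.0000 / +1.1547)
    (3,7) via y @ 0.2656
    (3,6) via y @ 1.4203
    (2,6) via x @ 1.5800
    (2,5) via y @ 2.5750  # hit
  → r_5 = 2.5750
beam 6: φ=90°, α=285°
  direction (0.2588, -0.9659); cell (3,8); t to first gridline: x 0.8114, y 0.2381 (then +3.8637 / +1.0353)
    (3,7) via y @ 0.2381
    (4,7) via x @ 0.8114
    (4,6) via y @ 1.2734
    (4,5) via y @ 2.3087  # hit
  → r_6 = 2.3087
beam 7: φ=135°, α=330°
  direction (0.8660, -0.5000); cell (3,8); t to first gridline: x 0.2425, y 0.4600 (then +1.1547 / +2.0000)
    (4,8) via x @ 0.2425
    (4,7) via y @ 0.4600
    (5,7) via x @ 1.3972
    (5,6) via y @ 2.4600
    (6,6) via x @ 2.5519
    (7,6) via x @ 3.7066  # hit
  → r_7 = 3.7066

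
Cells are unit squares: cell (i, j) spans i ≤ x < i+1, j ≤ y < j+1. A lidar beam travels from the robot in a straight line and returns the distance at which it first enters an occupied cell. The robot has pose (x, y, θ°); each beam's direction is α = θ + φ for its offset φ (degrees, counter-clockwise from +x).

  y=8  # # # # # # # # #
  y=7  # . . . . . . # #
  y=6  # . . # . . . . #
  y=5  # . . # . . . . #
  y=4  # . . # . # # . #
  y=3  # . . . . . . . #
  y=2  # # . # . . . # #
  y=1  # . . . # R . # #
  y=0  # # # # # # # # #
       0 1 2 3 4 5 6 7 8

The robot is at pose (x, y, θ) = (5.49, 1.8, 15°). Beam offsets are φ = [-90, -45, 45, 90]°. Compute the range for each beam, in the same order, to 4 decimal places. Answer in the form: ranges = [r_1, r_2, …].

ranges = [0.8282, 1.6000, 2.5403, 6.4187]

beam 1: φ=-90°, α=285°
  dir = (cos 285°, sin 285°) = (0.2588, -0.9659); from cell (5,1)
  next x-line at t=1.9705, next y-line at t=0.8282; Δt_x=3.8637, Δt_y=1.0353
    y: enter (5,0) at t=0.8282 ← occupied
  → r_1 = 0.8282
beam 2: φ=-45°, α=330°
  dir = (cos 330°, sin 330°) = (0.8660, -0.5000); from cell (5,1)
  next x-line at t=0.5889, next y-line at t=1.6000; Δt_x=1.1547, Δt_y=2.0000
    x: enter (6,1) at t=0.5889
    y: enter (6,0) at t=1.6000 ← occupied
  → r_2 = 1.6000
beam 3: φ=45°, α=60°
  dir = (cos 60°, sin 60°) = (0.5000, 0.8660); from cell (5,1)
  next x-line at t=1.0200, next y-line at t=0.2309; Δt_x=2.0000, Δt_y=1.1547
    y: enter (5,2) at t=0.2309
    x: enter (6,2) at t=1.0200
    y: enter (6,3) at t=1.3856
    y: enter (6,4) at t=2.5403 ← occupied
  → r_3 = 2.5403
beam 4: φ=90°, α=105°
  dir = (cos 105°, sin 105°) = (-0.2588, 0.9659); from cell (5,1)
  next x-line at t=1.8932, next y-line at t=0.2071; Δt_x=3.8637, Δt_y=1.0353
    y: enter (5,2) at t=0.2071
    y: enter (5,3) at t=1.2423
    x: enter (4,3) at t=1.8932
    y: enter (4,4) at t=2.2776
    y: enter (4,5) at t=3.3129
    y: enter (4,6) at t=4.3482
    y: enter (4,7) at t=5.3834
    x: enter (3,7) at t=5.7569
    y: enter (3,8) at t=6.4187 ← occupied
  → r_4 = 6.4187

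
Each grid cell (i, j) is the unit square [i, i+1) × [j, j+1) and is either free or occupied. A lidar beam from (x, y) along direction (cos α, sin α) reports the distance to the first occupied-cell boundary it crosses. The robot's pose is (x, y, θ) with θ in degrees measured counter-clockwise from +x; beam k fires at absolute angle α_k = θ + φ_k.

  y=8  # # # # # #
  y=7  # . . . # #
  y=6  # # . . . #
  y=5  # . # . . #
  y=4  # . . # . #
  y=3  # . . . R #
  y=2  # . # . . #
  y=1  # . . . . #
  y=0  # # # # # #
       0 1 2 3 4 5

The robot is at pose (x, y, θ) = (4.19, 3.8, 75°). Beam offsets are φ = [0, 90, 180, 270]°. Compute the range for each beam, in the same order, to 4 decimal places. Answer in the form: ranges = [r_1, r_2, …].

ranges = [3.1296, 0.7727, 2.8988, 0.8386]

beam 1: φ=0°, α=75°
  d=(0.2588,0.9659)  start (4,3)  tX=3.1296 tY=0.2071  stride 1/|dx|=3.8637 1/|dy|=1.0353
    cross y-line → (4,4), t=0.2071
    cross y-line → (4,5), t=1.2423
    cross y-line → (4,6), t=2.2776
    cross x-line → (5,6), t=3.1296 (wall)
  → r_1 = 3.1296
beam 2: φ=90°, α=165°
  d=(-0.9659,0.2588)  start (4,3)  tX=0.1967 tY=0.7727  stride 1/|dx|=1.0353 1/|dy|=3.8637
    cross x-line → (3,3), t=0.1967
    cross y-line → (3,4), t=0.7727 (wall)
  → r_2 = 0.7727
beam 3: φ=180°, α=255°
  d=(-0.2588,-0.9659)  start (4,3)  tX=0.7341 tY=0.8282  stride 1/|dx|=3.8637 1/|dy|=1.0353
    cross x-line → (3,3), t=0.7341
    cross y-line → (3,2), t=0.8282
    cross y-line → (3,1), t=1.8635
    cross y-line → (3,0), t=2.8988 (wall)
  → r_3 = 2.8988
beam 4: φ=270°, α=345°
  d=(0.9659,-0.2588)  start (4,3)  tX=0.8386 tY=3.0910  stride 1/|dx|=1.0353 1/|dy|=3.8637
    cross x-line → (5,3), t=0.8386 (wall)
  → r_4 = 0.8386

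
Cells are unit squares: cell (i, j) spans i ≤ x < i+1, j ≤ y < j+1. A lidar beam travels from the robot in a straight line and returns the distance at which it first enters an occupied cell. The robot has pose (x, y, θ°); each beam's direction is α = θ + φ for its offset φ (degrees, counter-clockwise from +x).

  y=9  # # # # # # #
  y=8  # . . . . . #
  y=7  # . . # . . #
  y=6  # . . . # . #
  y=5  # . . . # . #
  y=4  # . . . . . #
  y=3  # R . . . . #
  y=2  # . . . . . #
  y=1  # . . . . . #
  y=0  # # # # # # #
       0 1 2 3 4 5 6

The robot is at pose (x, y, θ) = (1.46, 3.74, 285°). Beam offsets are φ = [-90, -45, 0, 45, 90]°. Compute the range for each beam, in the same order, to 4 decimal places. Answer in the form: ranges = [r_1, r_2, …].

beam 1: φ=-90°, α=195°
  dir = (cos 195°, sin 195°) = (-0.9659, -0.2588); from cell (1,3)
  next x-line at t=0.4762, next y-line at t=2.8591; Δt_x=1.0353, Δt_y=3.8637
    x: enter (0,3) at t=0.4762 ← occupied
  → r_1 = 0.4762
beam 2: φ=-45°, α=240°
  dir = (cos 240°, sin 240°) = (-0.5000, -0.8660); from cell (1,3)
  next x-line at t=0.9200, next y-line at t=0.8545; Δt_x=2.0000, Δt_y=1.1547
    y: enter (1,2) at t=0.8545
    x: enter (0,2) at t=0.9200 ← occupied
  → r_2 = 0.9200
beam 3: φ=0°, α=285°
  dir = (cos 285°, sin 285°) = (0.2588, -0.9659); from cell (1,3)
  next x-line at t=2.0864, next y-line at t=0.7661; Δt_x=3.8637, Δt_y=1.0353
    y: enter (1,2) at t=0.7661
    y: enter (1,1) at t=1.8014
    x: enter (2,1) at t=2.0864
    y: enter (2,0) at t=2.8367 ← occupied
  → r_3 = 2.8367
beam 4: φ=45°, α=330°
  dir = (cos 330°, sin 330°) = (0.8660, -0.5000); from cell (1,3)
  next x-line at t=0.6235, next y-line at t=1.4800; Δt_x=1.1547, Δt_y=2.0000
    x: enter (2,3) at t=0.6235
    y: enter (2,2) at t=1.4800
    x: enter (3,2) at t=1.7782
    x: enter (4,2) at t=2.9329
    y: enter (4,1) at t=3.4800
    x: enter (5,1) at t=4.0876
    x: enter (6,1) at t=5.2423 ← occupied
  → r_4 = 5.2423
beam 5: φ=90°, α=15°
  dir = (cos 15°, sin 15°) = (0.9659, 0.2588); from cell (1,3)
  next x-line at t=0.5590, next y-line at t=1.0046; Δt_x=1.0353, Δt_y=3.8637
    x: enter (2,3) at t=0.5590
    y: enter (2,4) at t=1.0046
    x: enter (3,4) at t=1.5943
    x: enter (4,4) at t=2.6296
    x: enter (5,4) at t=3.6649
    x: enter (6,4) at t=4.7002 ← occupied
  → r_5 = 4.7002

ranges = [0.4762, 0.9200, 2.8367, 5.2423, 4.7002]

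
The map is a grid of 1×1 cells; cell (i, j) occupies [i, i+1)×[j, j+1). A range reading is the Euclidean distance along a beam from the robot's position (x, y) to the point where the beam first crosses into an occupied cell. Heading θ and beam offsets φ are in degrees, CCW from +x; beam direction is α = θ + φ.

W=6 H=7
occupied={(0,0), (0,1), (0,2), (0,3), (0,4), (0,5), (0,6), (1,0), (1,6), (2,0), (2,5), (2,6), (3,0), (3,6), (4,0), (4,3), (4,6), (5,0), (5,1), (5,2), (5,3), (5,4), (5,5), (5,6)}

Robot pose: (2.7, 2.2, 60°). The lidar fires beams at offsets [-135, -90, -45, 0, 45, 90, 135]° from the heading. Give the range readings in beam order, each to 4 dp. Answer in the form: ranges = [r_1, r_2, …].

ranges = [1.2423, 2.4000, 2.3811, 4.3879, 3.9340, 1.9630, 1.7600]

beam 1: φ=-135°, α=285°
  direction (0.2588, -0.9659); cell (2,2); t to first gridline: x 1.1591, y 0.2071 (then +3.8637 / +1.0353)
    (2,1) via y @ 0.2071
    (3,1) via x @ 1.1591
    (3,0) via y @ 1.2423  # hit
  → r_1 = 1.2423
beam 2: φ=-90°, α=330°
  direction (0.8660, -0.5000); cell (2,2); t to first gridline: x 0.3464, y 0.4000 (then +1.1547 / +2.0000)
    (3,2) via x @ 0.3464
    (3,1) via y @ 0.4000
    (4,1) via x @ 1.5011
    (4,0) via y @ 2.4000  # hit
  → r_2 = 2.4000
beam 3: φ=-45°, α=15°
  direction (0.9659, 0.2588); cell (2,2); t to first gridline: x 0.3106, y 3.0910 (then +1.0353 / +3.8637)
    (3,2) via x @ 0.3106
    (4,2) via x @ 1.3459
    (5,2) via x @ 2.3811  # hit
  → r_3 = 2.3811
beam 4: φ=0°, α=60°
  direction (0.5000, 0.8660); cell (2,2); t to first gridline: x 0.6000, y 0.9238 (then +2.0000 / +1.1547)
    (3,2) via x @ 0.6000
    (3,3) via y @ 0.9238
    (3,4) via y @ 2.0785
    (4,4) via x @ 2.6000
    (4,5) via y @ 3.2332
    (4,6) via y @ 4.3879  # hit
  → r_4 = 4.3879
beam 5: φ=45°, α=105°
  direction (-0.2588, 0.9659); cell (2,2); t to first gridline: x 2.7046, y 0.8282 (then +3.8637 / +1.0353)
    (2,3) via y @ 0.8282
    (2,4) via y @ 1.8635
    (1,4) via x @ 2.7046
    (1,5) via y @ 2.8988
    (1,6) via y @ 3.9340  # hit
  → r_5 = 3.9340
beam 6: φ=90°, α=150°
  direction (-0.8660, 0.5000); cell (2,2); t to first gridline: x 0.8083, y 1.6000 (then +1.1547 / +2.0000)
    (1,2) via x @ 0.8083
    (1,3) via y @ 1.6000
    (0,3) via x @ 1.9630  # hit
  → r_6 = 1.9630
beam 7: φ=135°, α=195°
  direction (-0.9659, -0.2588); cell (2,2); t to first gridline: x 0.7247, y 0.7727 (then +1.0353 / +3.8637)
    (1,2) via x @ 0.7247
    (1,1) via y @ 0.7727
    (0,1) via x @ 1.7600  # hit
  → r_7 = 1.7600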